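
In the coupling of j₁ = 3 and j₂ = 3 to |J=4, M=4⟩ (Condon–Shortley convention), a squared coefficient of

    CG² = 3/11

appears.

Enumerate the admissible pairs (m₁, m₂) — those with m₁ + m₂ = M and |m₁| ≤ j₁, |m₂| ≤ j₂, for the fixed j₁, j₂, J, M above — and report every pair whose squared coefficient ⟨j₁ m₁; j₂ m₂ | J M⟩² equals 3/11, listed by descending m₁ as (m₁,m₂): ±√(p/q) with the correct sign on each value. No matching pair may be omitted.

(3,1): +√(3/11); (1,3): +√(3/11)

Admissible pairs with m₁+m₂ = M = 4: (1,3), (2,2), (3,1)
  (m₁,m₂)=(3,1): CG² = 3/11, CG = +√(3/11)   ← matches the target
  (m₁,m₂)=(2,2): CG² = 5/11, CG = −√(5/11)
  (m₁,m₂)=(1,3): CG² = 3/11, CG = +√(3/11)   ← matches the target
Pairs with CG² = 3/11: (3,1): +√(3/11); (1,3): +√(3/11)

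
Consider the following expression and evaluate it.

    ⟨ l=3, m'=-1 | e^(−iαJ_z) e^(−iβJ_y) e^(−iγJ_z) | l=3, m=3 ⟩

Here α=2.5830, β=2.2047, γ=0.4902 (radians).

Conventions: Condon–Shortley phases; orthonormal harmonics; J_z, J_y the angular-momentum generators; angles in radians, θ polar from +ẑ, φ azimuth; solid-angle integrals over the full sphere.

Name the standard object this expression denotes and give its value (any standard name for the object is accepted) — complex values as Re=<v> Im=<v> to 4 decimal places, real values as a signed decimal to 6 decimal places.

This is a Wigner D-matrix element — the rotation-matrix element ⟨l m'| R(α,β,γ) |l m⟩ in the angular-momentum basis.
Split into d^3_{-1,3}(β=2.2047) × two z-phases.
Half-angle: c=0.451501, s=0.892271. N=√(2·24·720·1)=185.903201
Admissible k: 4..4 (factorial args all ≥0)
  k=4: (−1)^0·185.9032/(48)·0.4515^2·0.8923^4 = +0.500437
d^3_{-1,3}(2.2047) = +0.500437
Phases: e^{-i·(-1)·2.5830}=-0.848002+0.529993i, e^{-i·(3)·0.4902}=+0.100029-0.994985i ⇒ D=+0.221448+0.448773i

Wigner D-matrix element, Re=0.2214 Im=0.4488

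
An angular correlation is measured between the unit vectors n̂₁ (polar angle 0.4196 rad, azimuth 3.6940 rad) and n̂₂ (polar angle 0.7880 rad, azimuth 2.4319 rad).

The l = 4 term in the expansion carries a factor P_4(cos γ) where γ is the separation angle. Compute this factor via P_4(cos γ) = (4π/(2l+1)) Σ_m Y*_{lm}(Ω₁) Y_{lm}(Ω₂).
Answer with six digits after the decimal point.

-0.378475

Addition theorem: P_4(cos γ) = (4π/9) Σ_m Y*_{lm}(Ω₁) Y_{lm}(Ω₂), m = −4…4:
  [-4]  conj(Y_{4,-4})(Ω₁) = (-0.007268, 0.009786) ; Y_{4,-4}(Ω₂) = (-0.106701, 0.033337) ; Δ = (0.000449, -0.001287)
  [-3]  conj(Y_{4,-3})(Ω₁) = (0.006672, -0.077002) ; Y_{4,-3}(Ω₂) = (0.166622, -0.266784) ; Δ = (-0.019431, -0.014610)
  [-2]  conj(Y_{4,-2})(Ω₁) = (0.120692, 0.239982) ; Y_{4,-2}(Ω₂) = (0.062938, 0.412494) ; Δ = (-0.091395, 0.064889)
  [-1]  conj(Y_{4,-1})(Ω₁) = (-0.425261, -0.262140) ; Y_{4,-1}(Ω₂) = (-0.086447, -0.074258) ; Δ = (0.017297, 0.054240)
  [+0]  conj(Y_{4,0})(Ω₁) = (0.245982, -0.000000) ; Y_{4,0}(Ω₂) = (-0.345154, 0.000000) ; Δ = (-0.084902, 0.000000)
  [+1]  conj(Y_{4,1})(Ω₁) = (0.425261, -0.262140) ; Y_{4,1}(Ω₂) = (0.086447, -0.074258) ; Δ = (0.017297, -0.054240)
  [+2]  conj(Y_{4,2})(Ω₁) = (0.120692, -0.239982) ; Y_{4,2}(Ω₂) = (0.062938, -0.412494) ; Δ = (-0.091395, -0.064889)
  [+3]  conj(Y_{4,3})(Ω₁) = (-0.006672, -0.077002) ; Y_{4,3}(Ω₂) = (-0.166622, -0.266784) ; Δ = (-0.019431, 0.014610)
  [+4]  conj(Y_{4,4})(Ω₁) = (-0.007268, -0.009786) ; Y_{4,4}(Ω₂) = (-0.106701, -0.033337) ; Δ = (0.000449, 0.001287)
Total Σ_m = (-0.271063, 0.000000). Multiply by 1.396263: (-0.378475, 0.000000). P_4(cos γ) = -0.378475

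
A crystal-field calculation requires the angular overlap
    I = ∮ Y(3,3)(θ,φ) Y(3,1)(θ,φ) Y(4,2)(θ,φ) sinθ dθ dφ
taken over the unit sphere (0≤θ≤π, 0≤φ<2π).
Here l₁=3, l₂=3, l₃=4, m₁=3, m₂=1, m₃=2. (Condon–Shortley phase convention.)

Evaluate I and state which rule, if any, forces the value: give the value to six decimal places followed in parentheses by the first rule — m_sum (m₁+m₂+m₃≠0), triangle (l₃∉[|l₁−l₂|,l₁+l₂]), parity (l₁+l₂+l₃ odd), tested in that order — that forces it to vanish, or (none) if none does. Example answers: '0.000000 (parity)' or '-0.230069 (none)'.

0.000000 (m_sum)

3 + 1 + 2 = 6 ≠ 0: azimuthal integral kills it; I = 0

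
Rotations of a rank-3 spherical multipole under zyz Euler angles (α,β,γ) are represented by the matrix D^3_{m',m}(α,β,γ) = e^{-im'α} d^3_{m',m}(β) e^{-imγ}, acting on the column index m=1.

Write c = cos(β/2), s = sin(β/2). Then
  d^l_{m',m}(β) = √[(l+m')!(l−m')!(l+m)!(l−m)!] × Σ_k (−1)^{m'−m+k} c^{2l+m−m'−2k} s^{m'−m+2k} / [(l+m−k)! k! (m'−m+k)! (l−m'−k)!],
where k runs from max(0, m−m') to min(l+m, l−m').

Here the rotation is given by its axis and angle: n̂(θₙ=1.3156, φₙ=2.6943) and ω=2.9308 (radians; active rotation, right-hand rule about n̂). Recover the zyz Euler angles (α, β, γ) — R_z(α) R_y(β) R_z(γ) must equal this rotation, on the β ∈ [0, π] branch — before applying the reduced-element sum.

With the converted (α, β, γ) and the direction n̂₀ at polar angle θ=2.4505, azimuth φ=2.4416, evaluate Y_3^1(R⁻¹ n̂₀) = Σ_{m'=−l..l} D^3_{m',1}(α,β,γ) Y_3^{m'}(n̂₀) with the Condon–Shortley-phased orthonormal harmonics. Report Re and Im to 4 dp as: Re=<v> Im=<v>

Re=0.1612 Im=-0.1228

Axis–angle → zyz. n̂ = (sinθₙcosφₙ, sinθₙsinφₙ, cosθₙ) = (-0.872421, +0.418518, +0.252435), ω = 2.9308.
R = I cosω + sinω [n̂]ₓ + (1−cosω) n̂n̂ᵀ gives
  R = [+0.527525, -0.774985, -0.348017; -0.669348, -0.631427, +0.391500; -0.523154, +0.026418, -0.851829]
β = atan2(√(R₁₃²+R₂₃²), R₃₃) = 2.590263; α = atan2(R₂₃, R₁₃) mod 2π = 2.297462; γ = atan2(R₃₂, −R₃₁) mod 2π = 0.050455
Need the full column D^3_{m',1} for m'=−3..3 at α=2.2975, β=2.5903, γ=0.0505.
cos(β/2)=0.272187, sin(β/2)=0.962244
d^3_{-3,1}: single k=4 term ⇒ +0.245992;  D = +0.208582+0.130406i
d^3_{-2,1}: k∈[3..4] ⇒ +0.113629 -0.710059 = -0.596430;  D = +0.099682+0.588041i
d^3_{-1,1}: k∈[2..4] ⇒ +0.030492 -0.508120 +0.793802 = +0.316175;  D = -0.197876+0.246601i
d^3_{0,1}: k∈[1..3] ⇒ +0.004980 -0.186711 +0.777830 = +0.596099;  D = +0.595341-0.030063i
d^3_{1,1}: k∈[0..2] ⇒ +0.000407 -0.040656 +0.381090 = +0.340840;  D = -0.239007-0.242997i
d^3_{2,1}: k∈[0..1] ⇒ -0.004546 +0.113629 = +0.109083;  D = -0.007304+0.108838i
d^3_{3,1}: single k=0 term ⇒ +0.019683;  D = +0.015553-0.012062i
Y_3^{m'}(θ=2.4505,φ=2.4416) and Σ D·Y over m':
  (+0.2086+0.1304i)·(+0.0545-0.0933i)  (+0.0997+0.5880i)·(-0.0544-0.3153i)  (-0.1979+0.2466i)·(-0.3102-0.2613i)  (+0.5953-0.0301i)·(+0.0090+0.0000i)  (-0.2390-0.2430i)·(+0.3102-0.2613i)  (-0.0073+0.1088i)·(-0.0544+0.3153i)  (+0.0156-0.0121i)·(-0.0545-0.0933i)
Y_3^1(R⁻¹ n̂) = +0.161152-0.122752i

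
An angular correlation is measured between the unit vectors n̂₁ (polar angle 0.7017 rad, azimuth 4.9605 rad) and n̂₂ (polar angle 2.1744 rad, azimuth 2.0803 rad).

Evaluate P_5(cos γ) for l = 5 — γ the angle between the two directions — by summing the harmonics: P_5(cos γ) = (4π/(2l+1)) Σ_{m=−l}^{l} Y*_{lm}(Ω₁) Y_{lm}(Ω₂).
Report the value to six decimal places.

-0.341464

Term-by-term m-sum for l=5 (normalisation 4π/11 = 1.142397):
  m=-5: Y*=(0.049210, -0.016869)  Y=(-0.098267, 0.145479)  product (-0.002382, 0.008817)
  m=-4: Y*=(0.106396, 0.162981)  Y=(0.172393, 0.341730)  product (-0.037353, 0.064456)
  m=-3: Y*=(-0.267911, 0.290871)  Y=(0.366404, 0.015503)  product (-0.102673, 0.102423)
  m=-2: Y*=(-0.355691, -0.192573)  Y=(-0.011432, 0.018572)  product (0.007643, -0.004404)
  m=-1: Y*=(-0.001071, 0.004229)  Y=(0.171146, 0.306325)  product (-0.001479, 0.000396)
  m=+0: Y*=(-0.392645, -0.000000)  Y=(0.067268, 0.000000)  product (-0.026412, -0.000000)
  m=+1: Y*=(0.001071, 0.004229)  Y=(-0.171146, 0.306325)  product (-0.001479, -0.000396)
  m=+2: Y*=(-0.355691, 0.192573)  Y=(-0.011432, -0.018572)  product (0.007643, 0.004404)
  m=+3: Y*=(0.267911, 0.290871)  Y=(-0.366404, 0.015503)  product (-0.102673, -0.102423)
  m=+4: Y*=(0.106396, -0.162981)  Y=(0.172393, -0.341730)  product (-0.037353, -0.064456)
  m=+5: Y*=(-0.049210, -0.016869)  Y=(0.098267, 0.145479)  product (-0.002382, -0.008817)
Accumulated sum (-0.298901, 0.000000); after 4π/(2l+1) scaling, (-0.341464, 0.000000) ⇒ P_5 = -0.341464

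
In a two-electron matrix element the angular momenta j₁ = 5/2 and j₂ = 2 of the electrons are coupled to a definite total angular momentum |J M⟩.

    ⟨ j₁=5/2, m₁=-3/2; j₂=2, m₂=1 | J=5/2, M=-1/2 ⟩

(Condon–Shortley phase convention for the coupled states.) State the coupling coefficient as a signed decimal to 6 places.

triangle: 2!×3!×2!/8! = 24/40320
(j±m)!: 1!×4!×3!×1!×2!×3! = 1728
prefactor² = (2J+1)×Δ×N² = 216/35
  k=1: −1/(1!×1!×3!×2!×0!×0!) = -1/12
  k=2: +1/(2!×0!×2!×1!×1!×1!) = 1/4
Σ = 1/6  ⇒  CG² = 216/35×(1/6)² = 6/35
CG = +√(6/35) = +0.414039

+0.414039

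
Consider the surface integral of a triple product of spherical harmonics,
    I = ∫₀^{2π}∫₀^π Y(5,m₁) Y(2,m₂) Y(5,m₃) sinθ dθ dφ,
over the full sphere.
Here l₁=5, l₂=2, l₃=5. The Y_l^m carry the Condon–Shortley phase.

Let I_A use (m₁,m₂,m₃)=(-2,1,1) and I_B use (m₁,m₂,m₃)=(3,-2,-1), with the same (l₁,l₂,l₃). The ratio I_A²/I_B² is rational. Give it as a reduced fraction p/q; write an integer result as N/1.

Shared (l₁,l₂,l₃)=(5,2,5): N and (l;000)² cancel in I_A²/I_B².
A: Δ = 2!·8!·2!/13! = 1/38610; Racah Σ t=1..2: t=1:−1/2880 t=2:+1/1440 = 1/2880; ⇒ 3j(5 2 5; -2 1 1)² = 7/715, sgn +1
B: Δ = 2!·8!·2!/13! = 1/38610; Racah Σ t=0..0: t=0:+1/5760 = 1/5760; ⇒ 3j(5 2 5; 3 -2 -1)² = 56/2145, sgn +1
I_A²/I_B² = (7/715)/(56/2145) = 3/8

3/8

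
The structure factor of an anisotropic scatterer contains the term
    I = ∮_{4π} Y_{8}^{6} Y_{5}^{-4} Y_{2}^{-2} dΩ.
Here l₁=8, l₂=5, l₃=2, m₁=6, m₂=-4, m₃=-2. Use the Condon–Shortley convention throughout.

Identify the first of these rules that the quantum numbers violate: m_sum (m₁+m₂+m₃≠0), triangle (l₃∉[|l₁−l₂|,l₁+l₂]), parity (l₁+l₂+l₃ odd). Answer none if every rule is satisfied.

triangle

m₁+m₂+m₃ = 6 − 4 − 2 = 0  ✓
triangle: need |l₁−l₂| ≤ l₃ ≤ l₁+l₂ = [3,13]; l₃=2 is outside  ✗
parity: l₁+l₂+l₃ = 15 is odd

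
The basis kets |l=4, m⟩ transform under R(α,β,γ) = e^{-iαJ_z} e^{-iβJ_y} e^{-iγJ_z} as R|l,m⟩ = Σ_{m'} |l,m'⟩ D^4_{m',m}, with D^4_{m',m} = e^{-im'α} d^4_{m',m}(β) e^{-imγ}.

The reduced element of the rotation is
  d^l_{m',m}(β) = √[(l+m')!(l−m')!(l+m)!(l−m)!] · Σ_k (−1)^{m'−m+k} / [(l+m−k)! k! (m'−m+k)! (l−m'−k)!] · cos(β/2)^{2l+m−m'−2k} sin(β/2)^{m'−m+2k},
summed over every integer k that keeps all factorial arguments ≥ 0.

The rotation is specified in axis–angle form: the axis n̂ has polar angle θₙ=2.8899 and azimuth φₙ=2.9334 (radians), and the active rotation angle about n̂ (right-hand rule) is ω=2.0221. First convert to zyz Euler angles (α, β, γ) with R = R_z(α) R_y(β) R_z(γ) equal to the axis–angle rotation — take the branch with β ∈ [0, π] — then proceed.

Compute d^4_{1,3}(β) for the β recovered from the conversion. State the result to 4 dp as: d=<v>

Axis–angle → zyz. n̂ = (sinθₙcosφₙ, sinθₙsinφₙ, cosθₙ) = (-0.243666, +0.051475, -0.968492), ω = 2.0221.
R = I cosω + sinω [n̂]ₓ + (1−cosω) n̂n̂ᵀ gives
  R = [-0.350871, +0.853513, +0.385234; -0.889539, -0.432334, +0.147673; +0.292591, -0.290866, +0.910927]
β = atan2(√(R₁₃²+R₂₃²), R₃₃) = 0.425272; α = atan2(R₂₃, R₁₃) mod 2π = 0.366057; γ = atan2(R₃₂, −R₃₁) mod 2π = 3.924035
d^4_{1,3}(β=0.4253) via the finite sum:
Half-angle: c=0.977478, s=0.211037. N=√(120·6·5040·1)=1904.940944
k: max(0,(3)−(1))=2 … min(4+(3),4−(1))=3
  k=2: (−1)^0·1904.9409/(240)·0.9775^6·0.2110^2 = +0.308340
  k=3: (−1)^1·1904.9409/(144)·0.9775^4·0.2110^4 = -0.023954
d^4_{1,3}(0.4253) = +0.308340 -0.023954 = +0.284386

d=0.2844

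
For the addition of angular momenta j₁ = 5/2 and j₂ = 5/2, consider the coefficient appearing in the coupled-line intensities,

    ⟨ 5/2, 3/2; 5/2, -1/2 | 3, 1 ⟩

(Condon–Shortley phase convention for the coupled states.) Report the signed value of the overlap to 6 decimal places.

+0.182574

√[7·2!3!3!/9! · 4!1!2!3!4!2!] = √(96/5)
  +(−1)^0/∏(0,2,1,2,2,1)! = 1/8  (running 1/8)
  +(−1)^1/∏(1,1,0,1,3,2)! = -1/12  (running 1/24)
⟨..|..⟩ = √(96/5)·(1/24) = +0.182574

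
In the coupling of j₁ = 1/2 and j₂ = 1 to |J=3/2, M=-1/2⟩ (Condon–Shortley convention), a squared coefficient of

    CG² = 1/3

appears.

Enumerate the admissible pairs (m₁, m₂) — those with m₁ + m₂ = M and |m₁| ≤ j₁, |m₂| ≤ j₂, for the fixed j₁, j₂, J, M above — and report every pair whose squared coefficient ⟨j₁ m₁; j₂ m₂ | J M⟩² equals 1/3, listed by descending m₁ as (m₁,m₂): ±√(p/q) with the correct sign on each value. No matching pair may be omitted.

(1/2,-1): +√(1/3)

Admissible pairs with m₁+m₂ = M = -1/2: (-1/2,0), (1/2,-1)
  (m₁,m₂)=(1/2,-1): CG² = 1/3, CG = +√(1/3)   ← matches the target
  (m₁,m₂)=(-1/2,0): CG² = 2/3, CG = +√(2/3)
Pairs with CG² = 1/3: (1/2,-1): +√(1/3)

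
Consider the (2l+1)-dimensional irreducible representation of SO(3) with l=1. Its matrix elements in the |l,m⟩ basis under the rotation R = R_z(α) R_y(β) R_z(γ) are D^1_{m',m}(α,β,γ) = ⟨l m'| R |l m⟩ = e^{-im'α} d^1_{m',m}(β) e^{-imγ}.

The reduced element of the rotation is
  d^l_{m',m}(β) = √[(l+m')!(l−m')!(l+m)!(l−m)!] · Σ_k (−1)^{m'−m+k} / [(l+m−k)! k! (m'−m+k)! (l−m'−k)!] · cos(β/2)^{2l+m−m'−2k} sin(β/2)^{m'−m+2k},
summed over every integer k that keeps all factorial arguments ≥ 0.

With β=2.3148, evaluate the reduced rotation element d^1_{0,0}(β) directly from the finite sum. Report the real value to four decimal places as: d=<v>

d^1_{0,0}(β=2.3148) via the finite sum:
With c≡cos(β/2)=0.401722 and s≡sin(β/2)=0.915762, N=[1·1·1·1]^{1/2}=1.000000
Admissible k: 0..1 (factorial args all ≥0)
  k=0: (−1)^0·1.0000/(1)·0.4017^2·0.9158^0 = +0.161380
  k=1: (−1)^1·1.0000/(1)·0.4017^0·0.9158^2 = -0.838620
d^1_{0,0}(2.3148) = +0.161380 -0.838620 = -0.677239

d=-0.6772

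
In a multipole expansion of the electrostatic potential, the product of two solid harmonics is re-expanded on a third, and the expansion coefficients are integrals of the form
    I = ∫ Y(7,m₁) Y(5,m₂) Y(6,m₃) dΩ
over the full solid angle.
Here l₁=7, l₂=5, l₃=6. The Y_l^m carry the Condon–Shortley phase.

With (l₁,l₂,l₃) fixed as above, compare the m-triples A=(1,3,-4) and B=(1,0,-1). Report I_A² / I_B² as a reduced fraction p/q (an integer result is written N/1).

3549/1445

Shared (l₁,l₂,l₃)=(7,5,6): N and (l;000)² cancel in I_A²/I_B².
A: Δ = 6!·8!·4!/19! = 1/174594420; Racah Σ t=4..6: t=4:+1/1658880 t=5:−1/3628800 t=6:+1/116121600 = 13/38707200; ⇒ 3j(7 5 6; 1 3 -4)² = 39/3553, sgn +1
B: Δ = 6!·8!·4!/19! = 1/174594420; Racah Σ t=1..5: t=1:−1/2073600 t=2:+1/165888 t=3:−1/103680 t=4:+1/414720 t=5:−1/14515200 = -17/9676800; ⇒ 3j(7 5 6; 1 0 -1)² = 85/19019, sgn +1
I_A²/I_B² = (39/3553)/(85/19019) = 3549/1445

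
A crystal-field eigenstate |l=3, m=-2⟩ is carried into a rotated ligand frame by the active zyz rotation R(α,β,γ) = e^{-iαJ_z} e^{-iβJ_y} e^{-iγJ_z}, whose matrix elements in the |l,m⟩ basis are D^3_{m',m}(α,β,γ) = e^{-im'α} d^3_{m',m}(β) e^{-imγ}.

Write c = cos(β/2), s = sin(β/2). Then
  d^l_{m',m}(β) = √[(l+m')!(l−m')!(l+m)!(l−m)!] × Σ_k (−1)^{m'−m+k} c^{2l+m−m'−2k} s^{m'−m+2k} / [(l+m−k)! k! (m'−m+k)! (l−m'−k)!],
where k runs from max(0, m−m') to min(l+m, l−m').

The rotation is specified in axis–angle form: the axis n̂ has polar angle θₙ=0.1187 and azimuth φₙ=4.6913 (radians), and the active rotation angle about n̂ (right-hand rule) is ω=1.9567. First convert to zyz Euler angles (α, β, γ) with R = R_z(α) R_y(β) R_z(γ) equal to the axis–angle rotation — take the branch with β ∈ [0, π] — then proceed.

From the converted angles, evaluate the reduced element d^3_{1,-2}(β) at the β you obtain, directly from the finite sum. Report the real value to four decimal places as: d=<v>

Axis–angle → zyz. n̂ = (sinθₙcosφₙ, sinθₙsinφₙ, cosθₙ) = (-0.002497, -0.118395, +0.992963), ω = 1.9567.
R = I cosω + sinω [n̂]ₓ + (1−cosω) n̂n̂ᵀ gives
  R = [-0.376388, -0.919533, -0.113101; +0.920347, -0.357103, -0.159498; +0.106275, -0.164126, +0.980698]
β = atan2(√(R₁₃²+R₂₃²), R₃₃) = 0.196797; α = atan2(R₂₃, R₁₃) mod 2π = 4.095578; γ = atan2(R₃₂, −R₃₁) mod 2π = 4.137756
d^3_{1,-2}(β=0.1968) via the finite sum:
With c≡cos(β/2)=0.995163 and s≡sin(β/2)=0.098240, N=[24·2·1·120]^{1/2}=75.894664
k∈{0,1} keeps every argument non-negative
  k=0: (−1)^3·75.8947/(12)·0.9952^3·0.0982^3 = -0.005910
  k=1: (−1)^4·75.8947/(24)·0.9952^1·0.0982^5 = +0.000029
d^3_{1,-2}(0.1968) = -0.005910 +0.000029 = -0.005881

d=-0.0059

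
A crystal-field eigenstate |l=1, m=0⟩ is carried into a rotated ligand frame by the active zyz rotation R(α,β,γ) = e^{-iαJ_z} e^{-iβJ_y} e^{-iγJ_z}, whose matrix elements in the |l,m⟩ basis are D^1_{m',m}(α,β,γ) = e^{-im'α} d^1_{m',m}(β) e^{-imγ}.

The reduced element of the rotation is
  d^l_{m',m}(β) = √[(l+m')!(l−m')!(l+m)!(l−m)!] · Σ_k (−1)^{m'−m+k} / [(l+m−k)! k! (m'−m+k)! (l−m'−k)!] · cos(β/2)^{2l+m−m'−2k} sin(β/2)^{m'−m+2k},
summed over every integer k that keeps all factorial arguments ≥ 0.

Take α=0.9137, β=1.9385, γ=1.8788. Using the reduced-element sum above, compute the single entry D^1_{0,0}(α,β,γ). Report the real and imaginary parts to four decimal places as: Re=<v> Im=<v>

Re=-0.3595 Im=0.0000

D^1_{0,0}(0.9137,1.9385,1.8788) = e^{-i·0·0.9137}·d^1_{0,0}(1.9385)·e^{-i·0·1.8788}. Compute d first:
Half-angle: c=0.565918, s=0.824462. N=√(1·1·1·1)=1.000000
k∈{0,1} keeps every argument non-negative
  k=0: (−1)^0·1.0000/(1)·0.5659^2·0.8245^0 = +0.320263
  k=1: (−1)^1·1.0000/(1)·0.5659^0·0.8245^2 = -0.679737
d^1_{0,0}(1.9385) = +0.320263 -0.679737 = -0.359474
Attach z-rotation phases: D = e^{-i(0)(0.9137)}·(-0.359474)·e^{-i(0)(1.8788)} = -0.359474+0.000000i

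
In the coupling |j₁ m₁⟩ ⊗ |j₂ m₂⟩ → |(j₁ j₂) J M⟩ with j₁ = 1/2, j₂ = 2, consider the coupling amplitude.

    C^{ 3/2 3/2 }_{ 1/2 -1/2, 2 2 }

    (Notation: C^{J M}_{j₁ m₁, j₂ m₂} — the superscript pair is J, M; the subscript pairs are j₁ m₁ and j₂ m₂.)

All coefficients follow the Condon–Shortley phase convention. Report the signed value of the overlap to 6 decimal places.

−√(4/5) = -0.894427

triangle: 1!*0!*3!/5! = 6/120
(j±m)!: 0!*1!*4!*0!*3!*0! = 144
prefactor² = (2J+1)*Δ*N² = 144/5
  k=1: −1/(1!*0!*0!*3!*0!*0!) = -1/6
Σ = -1/6  ⇒  CG² = 144/5*(-1/6)² = 4/5
CG = −√(4/5) = -0.894427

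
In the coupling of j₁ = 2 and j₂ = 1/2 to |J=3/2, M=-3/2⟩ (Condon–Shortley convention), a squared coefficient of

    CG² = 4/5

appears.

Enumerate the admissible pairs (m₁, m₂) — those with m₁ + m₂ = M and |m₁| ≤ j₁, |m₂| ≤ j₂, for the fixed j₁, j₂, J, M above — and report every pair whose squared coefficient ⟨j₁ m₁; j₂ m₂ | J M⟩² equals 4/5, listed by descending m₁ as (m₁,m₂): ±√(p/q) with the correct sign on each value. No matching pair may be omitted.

Admissible pairs with m₁+m₂ = M = -3/2: (-2,1/2), (-1,-1/2)
  (m₁,m₂)=(-1,-1/2): CG² = 1/5, CG = +√(1/5)
  (m₁,m₂)=(-2,1/2): CG² = 4/5, CG = −√(4/5)   ← matches the target
Pairs with CG² = 4/5: (-2,1/2): −√(4/5)

(-2,1/2): −√(4/5)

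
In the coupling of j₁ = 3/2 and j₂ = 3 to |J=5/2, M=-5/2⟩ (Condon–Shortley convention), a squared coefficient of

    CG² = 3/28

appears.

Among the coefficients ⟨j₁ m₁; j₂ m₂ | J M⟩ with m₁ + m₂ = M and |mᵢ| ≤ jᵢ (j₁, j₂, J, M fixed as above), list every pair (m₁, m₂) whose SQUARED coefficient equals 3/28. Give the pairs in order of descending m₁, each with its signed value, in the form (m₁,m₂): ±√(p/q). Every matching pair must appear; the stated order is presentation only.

(-3/2,-1): +√(3/28)

Admissible pairs with m₁+m₂ = M = -5/2: (-3/2,-1), (-1/2,-2), (1/2,-3)
  (m₁,m₂)=(1/2,-3): CG² = 15/28, CG = +√(15/28)
  (m₁,m₂)=(-1/2,-2): CG² = 5/14, CG = −√(5/14)
  (m₁,m₂)=(-3/2,-1): CG² = 3/28, CG = +√(3/28)   ← matches the target
Pairs with CG² = 3/28: (-3/2,-1): +√(3/28)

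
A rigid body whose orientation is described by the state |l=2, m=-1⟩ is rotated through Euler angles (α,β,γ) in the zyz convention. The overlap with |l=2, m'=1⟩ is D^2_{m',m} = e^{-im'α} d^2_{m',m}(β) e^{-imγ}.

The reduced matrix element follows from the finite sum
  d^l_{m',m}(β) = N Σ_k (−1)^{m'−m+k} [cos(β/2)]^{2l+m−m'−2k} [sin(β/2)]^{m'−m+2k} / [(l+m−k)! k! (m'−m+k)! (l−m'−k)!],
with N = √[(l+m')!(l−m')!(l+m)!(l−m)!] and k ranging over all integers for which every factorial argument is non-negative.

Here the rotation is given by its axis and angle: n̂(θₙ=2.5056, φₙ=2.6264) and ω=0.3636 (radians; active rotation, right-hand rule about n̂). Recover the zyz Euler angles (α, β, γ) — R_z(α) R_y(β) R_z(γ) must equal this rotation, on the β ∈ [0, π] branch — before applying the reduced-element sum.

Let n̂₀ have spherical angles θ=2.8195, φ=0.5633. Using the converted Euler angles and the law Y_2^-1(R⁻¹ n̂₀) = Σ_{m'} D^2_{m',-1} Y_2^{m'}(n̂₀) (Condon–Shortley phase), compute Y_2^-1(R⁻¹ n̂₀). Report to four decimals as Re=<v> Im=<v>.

Re=-0.1852 Im=0.2813

Axis–angle → zyz. n̂ = (sinθₙcosφₙ, sinθₙsinφₙ, cosθₙ) = (-0.516877, +0.292654, -0.804482), ω = 0.3636.
R = I cosω + sinω [n̂]ₓ + (1−cosω) n̂n̂ᵀ gives
  R = [+0.952089, +0.276218, +0.131265; -0.295996, +0.940222, +0.168431; -0.076895, -0.199215, +0.976934]
β = atan2(√(R₁₃²+R₂₃²), R₃₃) = 0.215197; α = atan2(R₂₃, R₁₃) mod 2π = 0.908780; γ = atan2(R₃₂, −R₃₁) mod 2π = 5.080758
Need the full column D^2_{m',-1} for m'=−2..2 at α=0.9088, β=0.2152, γ=5.0808.
cos(β/2)=0.994217, sin(β/2)=0.107391
d^2_{-2,-1}: single k=1 term ⇒ +0.211077;  D = +0.172386+0.121806i
d^2_{-1,-1}: k∈[0..1] ⇒ +0.977067 -0.034199 = +0.942868;  D = +0.902508-0.272909i
d^2_{0,-1}: k∈[0..1] ⇒ -0.258516 +0.003016 = -0.255500;  D = -0.092004+0.238360i
d^2_{1,-1}: k∈[0..1] ⇒ +0.034199 -0.000133 = +0.034066;  D = -0.017527-0.029212i
d^2_{2,-1}: single k=0 term ⇒ -0.002463;  D = +0.002445+0.000299i
Y_2^{m'}(θ=2.8195,φ=0.5633) and Σ D·Y over m':
  (+0.1724+0.1218i)·(+0.0166-0.0350i)  (+0.9025-0.2729i)·(-0.1961+0.1239i)  (-0.0920+0.2384i)·(+0.5360+0.0000i)  (-0.0175-0.0292i)·(+0.1961+0.1239i)  (+0.0024+0.0003i)·(+0.0166+0.0350i)
Y_2^-1(R⁻¹ n̂) = -0.185184+0.281266i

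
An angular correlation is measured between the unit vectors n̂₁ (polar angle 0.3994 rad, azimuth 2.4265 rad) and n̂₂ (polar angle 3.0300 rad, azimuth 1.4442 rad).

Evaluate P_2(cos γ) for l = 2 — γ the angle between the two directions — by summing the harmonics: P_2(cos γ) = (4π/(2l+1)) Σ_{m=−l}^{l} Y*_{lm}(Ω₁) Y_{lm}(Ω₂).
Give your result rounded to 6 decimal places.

Term-by-term m-sum for l=2 (normalisation 4π/5 = 2.513274):
  [-2]  conj(Y_{2,-2})(Ω₁) = 0.00819 - 0.05783j ; Y_{2,-2}(Ω₂) = -0.00464 - 0.00120j ; Δ = -0.00011 + 0.00026j
  [-1]  conj(Y_{2,-1})(Ω₁) = -0.20897 + 0.18148j ; Y_{2,-1}(Ω₂) = -0.01079 + 0.08481j ; Δ = -0.01314 - 0.01968j
  [+0]  conj(Y_{2,0})(Ω₁) = 0.48771 + 0.00000j ; Y_{2,0}(Ω₂) = 0.61905 + 0.00000j ; Δ = 0.30191 + 0.00000j
  [+1]  conj(Y_{2,1})(Ω₁) = 0.20897 + 0.18148j ; Y_{2,1}(Ω₂) = 0.01079 + 0.08481j ; Δ = -0.01314 + 0.01968j
  [+2]  conj(Y_{2,2})(Ω₁) = 0.00819 + 0.05783j ; Y_{2,2}(Ω₂) = -0.00464 + 0.00120j ; Δ = -0.00011 - 0.00026j
Total Σ_m = 0.27543 + 0.00000j. Multiply by 2.513274: 0.69223 + 0.00000j. P_2(cos γ) = 0.692226

0.692226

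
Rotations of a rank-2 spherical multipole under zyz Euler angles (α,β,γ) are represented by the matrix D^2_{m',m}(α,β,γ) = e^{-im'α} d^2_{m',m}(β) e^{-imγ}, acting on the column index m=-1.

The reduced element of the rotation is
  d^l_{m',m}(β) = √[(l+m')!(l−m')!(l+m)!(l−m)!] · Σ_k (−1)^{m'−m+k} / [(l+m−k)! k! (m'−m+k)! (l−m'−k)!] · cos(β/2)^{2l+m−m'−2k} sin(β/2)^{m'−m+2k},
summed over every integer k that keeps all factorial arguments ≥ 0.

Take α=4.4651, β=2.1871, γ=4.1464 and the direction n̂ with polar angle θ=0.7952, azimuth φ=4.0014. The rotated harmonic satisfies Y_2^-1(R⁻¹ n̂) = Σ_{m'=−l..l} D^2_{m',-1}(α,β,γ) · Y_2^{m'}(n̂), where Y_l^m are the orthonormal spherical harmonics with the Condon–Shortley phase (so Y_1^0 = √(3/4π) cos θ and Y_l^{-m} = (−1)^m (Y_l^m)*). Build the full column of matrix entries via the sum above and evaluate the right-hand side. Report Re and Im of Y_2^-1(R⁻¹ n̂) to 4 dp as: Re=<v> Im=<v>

Need the full column D^2_{m',-1} for m'=−2..2 at α=4.4651, β=2.1871, γ=4.1464.
cos(β/2)=0.459335, sin(β/2)=0.888263
d^2_{-2,-1}: single k=1 term ⇒ +0.172171;  D = +0.150242+0.084084i
d^2_{-1,-1}: k∈[0..1] ⇒ +0.044516 -0.499417 = -0.454901;  D = +0.312572-0.330505i
d^2_{0,-1}: k∈[0..1] ⇒ -0.210866 +0.788551 = +0.577686;  D = -0.309785-0.487601i
d^2_{1,-1}: k∈[0..1] ⇒ +0.499417 -0.622539 = -0.123122;  D = -0.116922+0.038578i
d^2_{2,-1}: single k=0 term ⇒ -0.643850;  D = -0.045939-0.642209i
Y_2^{m'}(θ=0.7952,φ=4.0014) and Σ D·Y over m':
  (+0.1502+0.0841i)·(-0.0292-0.1947i)  (+0.3126-0.3305i)·(-0.2520+0.2926i)  (-0.3098-0.4876i)·(+0.1484+0.0000i)  (-0.1169+0.0386i)·(+0.2520+0.2926i)  (-0.0459-0.6422i)·(-0.0292+0.1947i)
Y_2^-1(R⁻¹ n̂) = +0.069601+0.055992i

Re=0.0696 Im=0.0560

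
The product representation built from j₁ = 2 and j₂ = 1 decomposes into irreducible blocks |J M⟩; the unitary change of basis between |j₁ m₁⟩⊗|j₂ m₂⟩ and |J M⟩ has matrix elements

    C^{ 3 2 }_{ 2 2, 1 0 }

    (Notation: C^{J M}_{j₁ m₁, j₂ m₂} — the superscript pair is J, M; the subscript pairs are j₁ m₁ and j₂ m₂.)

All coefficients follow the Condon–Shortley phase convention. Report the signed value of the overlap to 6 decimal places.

+0.577350  (= +√(1/3))

j₁+j₂−J=0  J+j₁−j₂=4  J−j₁+j₂=2  j₁+j₂+J+1=7
(j₁±m₁, j₂±m₂, J±M) = (4,0,1,1,5,1)
P² = 192
sum k=0..0:
  [0] +1/24 = 1/24
S = 1/24
C² = P²·S² = 1/3 ; C = +0.577350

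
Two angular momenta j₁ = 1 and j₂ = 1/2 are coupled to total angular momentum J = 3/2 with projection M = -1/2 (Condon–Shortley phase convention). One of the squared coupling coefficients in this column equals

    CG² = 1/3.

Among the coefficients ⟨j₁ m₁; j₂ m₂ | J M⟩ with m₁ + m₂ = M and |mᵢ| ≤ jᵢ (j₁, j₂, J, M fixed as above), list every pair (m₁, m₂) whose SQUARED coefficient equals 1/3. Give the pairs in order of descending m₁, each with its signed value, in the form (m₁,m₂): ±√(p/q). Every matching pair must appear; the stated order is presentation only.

Admissible pairs with m₁+m₂ = M = -1/2: (-1,1/2), (0,-1/2)
  (m₁,m₂)=(0,-1/2): CG² = 2/3, CG = +√(2/3)
  (m₁,m₂)=(-1,1/2): CG² = 1/3, CG = +√(1/3)   ← matches the target
Pairs with CG² = 1/3: (-1,1/2): +√(1/3)

(-1,1/2): +√(1/3)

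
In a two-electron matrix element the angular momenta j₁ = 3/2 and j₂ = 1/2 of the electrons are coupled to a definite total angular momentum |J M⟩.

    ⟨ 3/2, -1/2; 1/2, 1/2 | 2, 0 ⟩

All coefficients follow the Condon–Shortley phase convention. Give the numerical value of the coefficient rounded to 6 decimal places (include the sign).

+0.707107

√[5·0!3!1!/5! · 1!2!1!0!2!2!] = √(2)
  +(−1)^0/∏(0,0,2,1,1,0)! = 1/2  (running 1/2)
⟨..|..⟩ = √(2)·(1/2) = +0.707107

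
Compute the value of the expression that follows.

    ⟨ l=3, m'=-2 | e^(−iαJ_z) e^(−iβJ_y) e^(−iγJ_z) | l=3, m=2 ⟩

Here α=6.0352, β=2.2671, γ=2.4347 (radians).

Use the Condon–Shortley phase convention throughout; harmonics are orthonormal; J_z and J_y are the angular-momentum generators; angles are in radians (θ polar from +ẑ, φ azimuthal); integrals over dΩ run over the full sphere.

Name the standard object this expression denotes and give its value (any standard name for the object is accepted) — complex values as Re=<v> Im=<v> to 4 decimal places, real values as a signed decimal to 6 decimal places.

Wigner D-matrix element, Re=0.0310 Im=0.0406

This is a Wigner D-matrix element — the rotation-matrix element ⟨l m'| R(α,β,γ) |l m⟩ in the angular-momentum basis.
First d^3_{-2,2}(β=2.2671), then the phase factors e^{-i(-2)α} and e^{-i(2)γ}:
c=cos(2.267100/2)=0.423446, s=sin(2.267100/2)=0.905921; N=√[1·120·120·1]=120.000000
The bounds max(0,m−m')=4 and min(l+m,l−m')=5 give 2 terms
  k=4: (−1)^0·120.0000/(24)·0.4234^2·0.9059^4 = +0.603849
  k=5: (−1)^1·120.0000/(120)·0.4234^0·0.9059^6 = -0.552767
d^3_{-2,2}(2.2671) = +0.603849 -0.552767 = +0.051082
D = (+0.879507-0.475886i)·(+0.051082)·(+0.156367+0.987699i) = +0.031035+0.040573i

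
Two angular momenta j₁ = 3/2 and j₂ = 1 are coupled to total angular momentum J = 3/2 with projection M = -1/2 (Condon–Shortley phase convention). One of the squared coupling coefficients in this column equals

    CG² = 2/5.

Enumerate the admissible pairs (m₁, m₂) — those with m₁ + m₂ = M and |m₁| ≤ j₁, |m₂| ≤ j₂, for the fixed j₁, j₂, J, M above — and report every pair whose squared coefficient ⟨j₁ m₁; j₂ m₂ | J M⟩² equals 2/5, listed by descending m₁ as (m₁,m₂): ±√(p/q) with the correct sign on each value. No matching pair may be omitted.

Admissible pairs with m₁+m₂ = M = -1/2: (-3/2,1), (-1/2,0), (1/2,-1)
  (m₁,m₂)=(1/2,-1): CG² = 8/15, CG = +√(8/15)
  (m₁,m₂)=(-1/2,0): CG² = 1/15, CG = −√(1/15)
  (m₁,m₂)=(-3/2,1): CG² = 2/5, CG = −√(2/5)   ← matches the target
Pairs with CG² = 2/5: (-3/2,1): −√(2/5)

(-3/2,1): −√(2/5)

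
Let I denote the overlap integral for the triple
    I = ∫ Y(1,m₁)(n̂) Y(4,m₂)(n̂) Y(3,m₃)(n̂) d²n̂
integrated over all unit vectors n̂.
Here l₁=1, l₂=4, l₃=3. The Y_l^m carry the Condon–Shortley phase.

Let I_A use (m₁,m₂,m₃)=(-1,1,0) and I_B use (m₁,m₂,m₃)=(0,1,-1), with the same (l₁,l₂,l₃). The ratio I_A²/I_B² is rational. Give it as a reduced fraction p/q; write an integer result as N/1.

l's match ⇒ only the (l;m) 3-j factors differ between A and B.
A: triangle coeff Δ(1,4,3) = 1/252; Σ_t [2,2]: t=2:+1/72 = 1/72; (3j)²=5/126 [(1 4 3; -1 1 0)], sign=-1
B: triangle coeff Δ(1,4,3) = 1/252; Σ_t [1,1]: t=1:−1/48 = -1/48; (3j)²=5/84 [(1 4 3; 0 1 -1)], sign=-1
I_A²/I_B² = (5/126)/(5/84) = 2/3

2/3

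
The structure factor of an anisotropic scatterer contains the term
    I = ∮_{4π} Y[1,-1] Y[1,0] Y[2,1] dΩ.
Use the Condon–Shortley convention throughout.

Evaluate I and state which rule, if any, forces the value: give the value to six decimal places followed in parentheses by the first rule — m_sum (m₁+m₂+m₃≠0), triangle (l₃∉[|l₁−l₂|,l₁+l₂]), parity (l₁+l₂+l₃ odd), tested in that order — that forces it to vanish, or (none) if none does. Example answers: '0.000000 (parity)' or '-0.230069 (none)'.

-0.218510 (none)

Checks pass: Σm=0; 4 even; l₃=2∈[0,2].
(2·1+1)(2·1+1)(2·2+1) = 45
Δ: 0! 2! 2! / 5! → 1/30
sum: t=0:+1/1 = 1/1
3j²(1 1 2; 0 0 0) = Δ·Π!·Σ² = 2/15  (sign +1)
sum: t=0:+1/2 = 1/2
3j²(1 1 2; -1 0 1) = Δ·Π!·Σ² = 1/10  (sign -1)
combine: 4πI² = 45·2/15·1/10 = 3/5
take √, sign -1: I = -0.21850969
No selection rule forces the value: the integral is nonzero (none).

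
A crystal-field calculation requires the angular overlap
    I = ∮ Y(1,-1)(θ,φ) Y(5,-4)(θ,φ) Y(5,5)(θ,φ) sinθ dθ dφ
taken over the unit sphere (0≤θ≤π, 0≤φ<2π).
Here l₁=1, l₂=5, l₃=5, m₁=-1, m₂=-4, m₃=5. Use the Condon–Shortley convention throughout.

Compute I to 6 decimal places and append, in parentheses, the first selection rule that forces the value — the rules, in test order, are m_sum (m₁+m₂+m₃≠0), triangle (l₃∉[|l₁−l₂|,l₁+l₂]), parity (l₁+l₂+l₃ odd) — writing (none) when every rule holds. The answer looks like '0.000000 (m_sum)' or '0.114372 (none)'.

l₁+l₂+l₃=11 is odd: 3j(l;000)=0 ⇒ I=0

0.000000 (parity)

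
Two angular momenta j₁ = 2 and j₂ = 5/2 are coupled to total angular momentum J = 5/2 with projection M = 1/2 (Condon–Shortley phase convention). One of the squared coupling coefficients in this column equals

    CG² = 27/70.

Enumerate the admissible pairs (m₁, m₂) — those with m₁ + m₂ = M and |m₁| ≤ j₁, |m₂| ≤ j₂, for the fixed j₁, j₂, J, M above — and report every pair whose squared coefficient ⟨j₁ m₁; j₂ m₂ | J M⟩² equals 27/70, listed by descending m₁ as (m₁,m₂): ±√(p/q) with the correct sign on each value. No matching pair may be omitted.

Admissible pairs with m₁+m₂ = M = 1/2: (-2,5/2), (-1,3/2), (0,1/2), (1,-1/2), (2,-3/2)
  (m₁,m₂)=(2,-3/2): CG² = 27/70, CG = +√(27/70)   ← matches the target
  (m₁,m₂)=(1,-1/2): CG² = 0/1, CG = 0
  (m₁,m₂)=(0,1/2): CG² = 8/35, CG = −√(8/35)
  (m₁,m₂)=(-1,3/2): CG² = 6/35, CG = +√(6/35)
  (m₁,m₂)=(-2,5/2): CG² = 3/14, CG = +√(3/14)
Pairs with CG² = 27/70: (2,-3/2): +√(27/70)

(2,-3/2): +√(27/70)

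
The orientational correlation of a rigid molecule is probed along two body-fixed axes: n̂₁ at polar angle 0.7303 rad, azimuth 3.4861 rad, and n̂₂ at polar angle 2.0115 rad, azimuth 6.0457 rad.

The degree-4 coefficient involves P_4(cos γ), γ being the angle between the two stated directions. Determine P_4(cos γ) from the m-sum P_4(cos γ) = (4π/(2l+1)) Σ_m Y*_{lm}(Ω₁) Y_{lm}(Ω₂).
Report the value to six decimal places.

-0.162085

Expand P_4 via completeness: Σ_{m} conj(Y_{4,m}) at Ω₁ times Y_{4,m} at Ω₂ —
  [-4]  conj(Y_{4,-4})(Ω₁) = 0.01679 + 0.08601j ; Y_{4,-4}(Ω₂) = 0.17227 + 0.24087j ; Δ = -0.01783 + 0.01886j
  [-3]  conj(Y_{4,-3})(Ω₁) = -0.14167 - 0.23781j ; Y_{4,-3}(Ω₂) = -0.29895 - 0.25824j ; Δ = -0.01906 + 0.10768j
  [-2]  conj(Y_{4,-2})(Ω₁) = 0.33149 + 0.27305j ; Y_{4,-2}(Ω₂) = 0.06662 + 0.03426j ; Δ = 0.01273 + 0.02955j
  [-1]  conj(Y_{4,-1})(Ω₁) = -0.19582 - 0.07027j ; Y_{4,-1}(Ω₂) = 0.30624 + 0.07413j ; Δ = -0.05476 - 0.03603j
  [+0]  conj(Y_{4,0})(Ω₁) = -0.30352 + 0.00000j ; Y_{4,0}(Ω₂) = -0.13753 + 0.00000j ; Δ = 0.04174 + 0.00000j
  [+1]  conj(Y_{4,1})(Ω₁) = 0.19582 - 0.07027j ; Y_{4,1}(Ω₂) = -0.30624 + 0.07413j ; Δ = -0.05476 + 0.03603j
  [+2]  conj(Y_{4,2})(Ω₁) = 0.33149 - 0.27305j ; Y_{4,2}(Ω₂) = 0.06662 - 0.03426j ; Δ = 0.01273 - 0.02955j
  [+3]  conj(Y_{4,3})(Ω₁) = 0.14167 - 0.23781j ; Y_{4,3}(Ω₂) = 0.29895 - 0.25824j ; Δ = -0.01906 - 0.10768j
  [+4]  conj(Y_{4,4})(Ω₁) = 0.01679 - 0.08601j ; Y_{4,4}(Ω₂) = 0.17227 - 0.24087j ; Δ = -0.01783 - 0.01886j
Σ over m = -0.11608 + 0.00000j; ×(4π/9) → -0.16209 + 0.00000j. Real part: -0.162085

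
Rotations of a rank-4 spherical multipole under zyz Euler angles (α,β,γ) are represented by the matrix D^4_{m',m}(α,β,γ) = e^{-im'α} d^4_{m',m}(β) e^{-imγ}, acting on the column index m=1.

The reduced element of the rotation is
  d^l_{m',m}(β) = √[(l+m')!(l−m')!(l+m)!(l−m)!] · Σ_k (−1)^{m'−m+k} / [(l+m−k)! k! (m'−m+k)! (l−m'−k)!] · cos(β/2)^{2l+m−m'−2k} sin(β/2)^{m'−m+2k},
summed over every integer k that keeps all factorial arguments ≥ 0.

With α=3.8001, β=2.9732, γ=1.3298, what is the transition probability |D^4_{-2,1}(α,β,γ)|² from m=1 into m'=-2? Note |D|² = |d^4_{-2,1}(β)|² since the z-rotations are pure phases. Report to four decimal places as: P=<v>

P=0.1127

D^4_{-2,1}(3.8001,2.9732,1.3298) = e^{-i·-2·3.8001}·d^4_{-2,1}(2.9732)·e^{-i·1·1.3298}. Compute d first:
With c≡cos(β/2)=0.084097 and s≡sin(β/2)=0.996458, N=[2·720·120·6]^{1/2}=1018.233765
k∈{3,4,5} keeps every argument non-negative
  k=3: (−1)^0·1018.2338/(72)·0.0841^5·0.9965^3 = +0.000059
  k=4: (−1)^1·1018.2338/(48)·0.0841^3·0.9965^5 = -0.012395
  k=5: (−1)^2·1018.2338/(240)·0.0841^1·0.9965^7 = +0.348039
d^4_{-2,1}(2.9732) = +0.000059 -0.012395 +0.348039 = +0.335703
|D^4_{-2,1}|² = |d^4_{-2,1}(β)|² = (+0.335703)² = 0.112697 (the z-rotation phases have unit modulus)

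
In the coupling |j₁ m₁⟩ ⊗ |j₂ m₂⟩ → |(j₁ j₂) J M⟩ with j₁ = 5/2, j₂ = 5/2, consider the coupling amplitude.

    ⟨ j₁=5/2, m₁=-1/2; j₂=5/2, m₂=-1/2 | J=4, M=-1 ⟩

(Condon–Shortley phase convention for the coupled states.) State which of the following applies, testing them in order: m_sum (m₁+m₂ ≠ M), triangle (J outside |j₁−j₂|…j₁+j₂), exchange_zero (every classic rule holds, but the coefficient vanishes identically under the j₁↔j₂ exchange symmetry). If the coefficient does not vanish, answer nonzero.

m-sum: m₁+m₂ = -1/2+(-1/2) = -1, M = -1  ✓
triangle: |j₁−j₂| = 0 ≤ J = 4 ≤ j₁+j₂ = 5  ✓
exchange: j₁=j₂ and m₁=m₂, and (−1)^(j₁+j₂−J) = (−1)^1 = −1 forces ⟨j₁m₁;j₂m₂|JM⟩ = −⟨j₂m₂;j₁m₁|JM⟩ = −⟨j₁m₁;j₂m₂|JM⟩ ⇒ the coefficient vanishes identically
Racah sum check: Σ_k collapses to 0 ⇒ CG = 0

exchange_zero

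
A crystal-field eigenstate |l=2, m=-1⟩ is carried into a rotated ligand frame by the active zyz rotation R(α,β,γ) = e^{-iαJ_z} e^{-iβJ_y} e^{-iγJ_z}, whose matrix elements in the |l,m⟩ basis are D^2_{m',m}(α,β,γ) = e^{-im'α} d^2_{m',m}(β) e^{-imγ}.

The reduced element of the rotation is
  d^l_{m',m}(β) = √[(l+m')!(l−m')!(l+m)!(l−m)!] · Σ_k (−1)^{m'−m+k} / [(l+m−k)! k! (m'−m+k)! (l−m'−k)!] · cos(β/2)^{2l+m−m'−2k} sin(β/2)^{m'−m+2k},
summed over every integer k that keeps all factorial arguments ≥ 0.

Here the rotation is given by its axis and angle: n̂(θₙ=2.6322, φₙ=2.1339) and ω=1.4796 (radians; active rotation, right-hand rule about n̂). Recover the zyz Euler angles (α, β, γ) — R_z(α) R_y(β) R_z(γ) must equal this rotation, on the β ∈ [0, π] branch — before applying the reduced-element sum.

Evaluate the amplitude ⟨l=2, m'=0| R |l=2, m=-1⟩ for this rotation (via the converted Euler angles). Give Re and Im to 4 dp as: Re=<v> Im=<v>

Axis–angle → zyz. n̂ = (sinθₙcosφₙ, sinθₙsinφₙ, cosθₙ) = (-0.260312, +0.412356, -0.873041), ω = 1.4796.
R = I cosω + sinω [n̂]ₓ + (1−cosω) n̂n̂ᵀ gives
  R = [+0.152661, +0.771847, +0.617209; -0.966979, +0.245622, -0.067987; -0.204075, -0.586449, +0.783857]
β = atan2(√(R₁₃²+R₂₃²), R₃₃) = 0.669944; α = atan2(R₂₃, R₁₃) mod 2π = 6.173475; γ = atan2(R₃₂, −R₃₁) mod 2π = 5.047268
D^2_{0,-1}(6.1735,0.6699,5.0473) = e^{-i·0·6.1735}·d^2_{0,-1}(0.6699)·e^{-i·-1·5.0473}. Compute d first:
c=cos(0.669944/2)=0.944420, s=sin(0.669944/2)=0.328743; N=√[2·2·1·6]=4.898979
k∈{0,1} keeps every argument non-negative
  k=0: (−1)^1·4.8990/(2)·0.9444^3·0.3287^1 = -0.678307
  k=1: (−1)^2·4.8990/(2)·0.9444^1·0.3287^3 = +0.082188
d^2_{0,-1}(0.6699) = -0.678307 +0.082188 = -0.596119
Phases: e^{-i·(0)·6.1735}=+1.000000+0.000000i, e^{-i·(-1)·5.0473}=+0.328655-0.944450i ⇒ D=-0.195917+0.563005i

Re=-0.1959 Im=0.5630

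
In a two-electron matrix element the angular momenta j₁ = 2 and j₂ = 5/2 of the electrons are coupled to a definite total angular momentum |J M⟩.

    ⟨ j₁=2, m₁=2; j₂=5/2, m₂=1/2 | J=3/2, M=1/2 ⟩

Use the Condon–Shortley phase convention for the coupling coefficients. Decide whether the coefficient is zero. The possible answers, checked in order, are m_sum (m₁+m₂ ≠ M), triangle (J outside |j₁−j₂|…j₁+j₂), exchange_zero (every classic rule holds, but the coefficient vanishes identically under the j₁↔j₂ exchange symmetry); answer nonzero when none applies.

m-sum: m₁+m₂ = 2+1/2 = 5/2, M = 1/2  ✗ ⇒ coefficient is 0

m_sum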